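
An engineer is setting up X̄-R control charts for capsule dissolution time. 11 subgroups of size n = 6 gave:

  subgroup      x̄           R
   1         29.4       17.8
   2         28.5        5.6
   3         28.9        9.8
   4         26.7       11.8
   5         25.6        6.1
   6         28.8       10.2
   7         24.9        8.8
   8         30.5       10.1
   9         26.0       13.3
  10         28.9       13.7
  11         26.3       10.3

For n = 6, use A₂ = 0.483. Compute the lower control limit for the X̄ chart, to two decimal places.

X̄̄ = (29.4 + 28.5 + 28.9 + 26.7 + 25.6 + 28.8 + 24.9 + 30.5 + 26.0 + 28.9 + 26.3) / 11 = 304.5000 / 11 = 27.6818
R̄ = (17.8 + 5.6 + 9.8 + 11.8 + 6.1 + 10.2 + 8.8 + 10.1 + 13.3 + 13.7 + 10.3) / 11 = 117.5000 / 11 = 10.6818
LCL = X̄̄ − A₂·R̄ = 27.6818 − 0.483 × 10.6818 = 22.5225

22.52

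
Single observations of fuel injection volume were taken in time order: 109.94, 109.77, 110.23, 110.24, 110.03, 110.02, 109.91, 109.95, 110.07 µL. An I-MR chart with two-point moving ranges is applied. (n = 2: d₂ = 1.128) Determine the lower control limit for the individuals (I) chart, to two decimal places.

109.64

X̄ = (109.94 + 109.77 + 110.23 + 110.24 + 110.03 + 110.02 + 109.91 + 109.95 + 110.07) / 9 = 110.0178
Moving ranges: 0.17, 0.46, 0.01, 0.21, 0.01, 0.11, 0.04, 0.12; M̄R̄ = 1.1300 / 8 = 0.1413
LCL = X̄ − 3·M̄R̄/d₂ = 110.0178 − 3 × 0.1413 / 1.128 = 109.6421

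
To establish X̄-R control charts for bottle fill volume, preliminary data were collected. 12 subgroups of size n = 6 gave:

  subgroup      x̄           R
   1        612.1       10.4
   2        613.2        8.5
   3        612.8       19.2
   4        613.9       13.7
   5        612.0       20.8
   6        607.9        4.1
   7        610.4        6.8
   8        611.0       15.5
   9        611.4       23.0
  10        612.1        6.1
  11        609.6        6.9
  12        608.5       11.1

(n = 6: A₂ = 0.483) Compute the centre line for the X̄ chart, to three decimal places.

611.242

X̄̄ = (612.1 + 613.2 + 612.8 + 613.9 + 612.0 + 607.9 + 610.4 + 611.0 + 611.4 + 612.1 + 609.6 + 608.5) / 12 = 7334.9000 / 12 = 611.2417
CL = X̄̄ = 611.2417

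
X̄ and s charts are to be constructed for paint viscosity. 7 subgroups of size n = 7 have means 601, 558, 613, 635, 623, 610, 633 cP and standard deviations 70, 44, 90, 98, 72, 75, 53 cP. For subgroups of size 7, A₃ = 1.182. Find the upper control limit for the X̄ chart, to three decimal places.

X̄̄ = (601 + 558 + 613 + 635 + 623 + 610 + 633) / 7 = 610.4286
s̄ = (70 + 44 + 90 + 98 + 72 + 75 + 53) / 7 = 71.7143
UCL = X̄̄ + A₃·s̄ = 610.4286 + 1.182 × 71.7143 = 695.1949

695.195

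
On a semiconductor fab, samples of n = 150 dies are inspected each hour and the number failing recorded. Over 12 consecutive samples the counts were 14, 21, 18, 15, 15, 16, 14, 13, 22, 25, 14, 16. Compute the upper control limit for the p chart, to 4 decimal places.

p̄ = Σdᵢ / (k·n) = 203 / (12 × 150) = 0.11278
UCL = p̄ + 3·√(p̄(1−p̄)/n) = 0.11278 + 3 × √(0.11278×0.88722/150) = 0.11278 + 3 × 0.02583 = 0.19026

0.1903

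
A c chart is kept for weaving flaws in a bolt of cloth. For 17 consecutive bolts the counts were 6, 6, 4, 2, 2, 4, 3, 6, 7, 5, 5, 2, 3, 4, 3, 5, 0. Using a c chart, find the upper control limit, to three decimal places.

9.897

c̄ = (6 + 6 + 4 + 2 + 2 + 4 + 3 + 6 + 7 + 5 + 5 + 2 + 3 + 4 + 3 + 5 + 0) / 17 = 67 / 17 = 3.9412
UCL = c̄ + 3√c̄ = 3.9412 + 3 × √3.9412 = 3.9412 + 3 × 1.9852 = 9.8969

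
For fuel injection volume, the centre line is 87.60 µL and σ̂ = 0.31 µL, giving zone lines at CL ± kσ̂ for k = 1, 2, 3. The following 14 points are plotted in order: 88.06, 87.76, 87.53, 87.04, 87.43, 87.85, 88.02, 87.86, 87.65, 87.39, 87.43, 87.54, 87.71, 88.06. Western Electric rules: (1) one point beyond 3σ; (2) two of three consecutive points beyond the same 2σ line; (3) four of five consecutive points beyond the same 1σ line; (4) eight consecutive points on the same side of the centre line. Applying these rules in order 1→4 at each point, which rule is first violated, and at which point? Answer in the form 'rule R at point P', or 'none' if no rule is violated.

Zone of each point (C = within 1σ̂, B = 1σ̂–2σ̂, A = 2σ̂–3σ̂, * = beyond 3σ̂; sign = side of CL): 1:+B, 2:+C, 3:-C, 4:-B, 5:-C, 6:+C, 7:+B, 8:+C, 9:+C, 10:-C, 11:-C, 12:-C, 13:+C, 14:+B
No rule fires across all 14 points.

none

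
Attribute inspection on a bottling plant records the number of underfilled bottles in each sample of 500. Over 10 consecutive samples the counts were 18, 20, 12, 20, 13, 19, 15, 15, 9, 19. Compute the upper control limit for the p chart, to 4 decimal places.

p̄ = Σdᵢ / (k·n) = 160 / (10 × 500) = 0.03200
UCL = p̄ + 3·√(p̄(1−p̄)/n) = 0.03200 + 3 × √(0.03200×0.96800/500) = 0.03200 + 3 × 0.00787 = 0.05561

0.0556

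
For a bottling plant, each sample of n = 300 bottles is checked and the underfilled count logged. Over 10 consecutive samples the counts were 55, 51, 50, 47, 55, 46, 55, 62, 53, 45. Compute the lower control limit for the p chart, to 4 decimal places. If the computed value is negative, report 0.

0.1075

p̄ = Σdᵢ / (k·n) = 519 / (10 × 300) = 0.17300
LCL = p̄ − 3·√(p̄(1−p̄)/n) = 0.17300 − 3 × 0.02184 = 0.10749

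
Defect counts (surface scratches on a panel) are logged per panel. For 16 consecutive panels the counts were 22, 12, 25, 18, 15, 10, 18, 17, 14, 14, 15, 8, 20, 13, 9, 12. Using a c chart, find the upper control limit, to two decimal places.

26.79

c̄ = (22 + 12 + 25 + 18 + 15 + 10 + 18 + 17 + 14 + 14 + 15 + 8 + 20 + 13 + 9 + 12) / 16 = 242 / 16 = 15.1250
UCL = c̄ + 3√c̄ = 15.1250 + 3 × √15.1250 = 15.1250 + 3 × 3.8891 = 26.7923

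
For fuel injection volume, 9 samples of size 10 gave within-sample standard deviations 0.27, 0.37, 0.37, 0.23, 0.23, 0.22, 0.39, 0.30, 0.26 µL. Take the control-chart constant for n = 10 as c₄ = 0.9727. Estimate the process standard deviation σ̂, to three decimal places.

s̄ = (0.27 + 0.37 + 0.37 + 0.23 + 0.23 + 0.22 + 0.39 + 0.30 + 0.26) / 9 = 0.2933
σ̂ = s̄ / c₄ = 0.2933 / 0.9727 = 0.3016

0.302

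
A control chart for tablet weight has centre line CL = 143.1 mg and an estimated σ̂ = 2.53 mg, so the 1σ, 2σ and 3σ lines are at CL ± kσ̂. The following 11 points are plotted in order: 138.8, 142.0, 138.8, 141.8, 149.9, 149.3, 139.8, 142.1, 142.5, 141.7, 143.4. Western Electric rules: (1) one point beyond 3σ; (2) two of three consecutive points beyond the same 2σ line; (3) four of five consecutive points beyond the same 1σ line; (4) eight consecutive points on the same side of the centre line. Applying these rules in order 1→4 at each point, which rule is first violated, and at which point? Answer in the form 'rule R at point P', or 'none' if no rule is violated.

Zone of each point (C = within 1σ̂, B = 1σ̂–2σ̂, A = 2σ̂–3σ̂, * = beyond 3σ̂; sign = side of CL): 1:-B, 2:-C, 3:-B, 4:-C, 5:+A, 6:+A, 7:-B, 8:-C, 9:-C, 10:-C, 11:+C
Rule 2 (two of three consecutive points beyond the same 2σ limit) is satisfied at point 6.

rule 2 at point 6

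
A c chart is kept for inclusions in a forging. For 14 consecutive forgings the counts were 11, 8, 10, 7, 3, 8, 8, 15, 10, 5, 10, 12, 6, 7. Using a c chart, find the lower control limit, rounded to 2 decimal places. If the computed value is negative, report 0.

c̄ = (11 + 8 + 10 + 7 + 3 + 8 + 8 + 15 + 10 + 5 + 10 + 12 + 6 + 7) / 14 = 120 / 14 = 8.5714
LCL = c̄ − 3√c̄ = 8.5714 − 3 × 2.9277 = -0.2117 → 0 (cannot be negative)

0.00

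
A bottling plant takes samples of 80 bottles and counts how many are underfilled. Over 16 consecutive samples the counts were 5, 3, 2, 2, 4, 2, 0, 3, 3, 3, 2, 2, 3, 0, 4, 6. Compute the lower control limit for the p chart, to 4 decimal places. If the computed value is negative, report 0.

0.0000

p̄ = Σdᵢ / (k·n) = 44 / (16 × 80) = 0.03438
LCL = p̄ − 3·√(p̄(1−p̄)/n) = 0.03438 − 3 × 0.02037 = -0.02673 → 0 (negative, so LCL = 0)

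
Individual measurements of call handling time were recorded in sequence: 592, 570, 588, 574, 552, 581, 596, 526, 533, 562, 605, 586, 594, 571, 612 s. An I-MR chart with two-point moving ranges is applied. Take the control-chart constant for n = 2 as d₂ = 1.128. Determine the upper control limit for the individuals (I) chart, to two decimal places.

644.52

X̄ = (592 + 570 + 588 + 574 + 552 + 581 + 596 + 526 + 533 + 562 + 605 + 586 + 594 + 571 + 612) / 15 = 576.1333
Moving ranges: 22, 18, 14, 22, 29, 15, 70, 7, 29, 43, 19, 8, 23, 41; M̄R̄ = 360.0000 / 14 = 25.7143
UCL = X̄ + 3·M̄R̄/d₂ = 576.1333 + 3 × 25.7143 / 1.128 = 644.5224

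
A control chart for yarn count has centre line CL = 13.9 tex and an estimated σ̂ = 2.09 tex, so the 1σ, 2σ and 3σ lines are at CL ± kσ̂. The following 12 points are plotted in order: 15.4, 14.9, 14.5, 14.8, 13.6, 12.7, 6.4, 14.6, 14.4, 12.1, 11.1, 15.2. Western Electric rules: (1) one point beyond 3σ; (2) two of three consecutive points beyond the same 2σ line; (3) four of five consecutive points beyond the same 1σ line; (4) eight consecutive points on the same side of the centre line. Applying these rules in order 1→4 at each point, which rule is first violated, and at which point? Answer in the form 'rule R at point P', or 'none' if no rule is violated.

rule 1 at point 7

Zone of each point (C = within 1σ̂, B = 1σ̂–2σ̂, A = 2σ̂–3σ̂, * = beyond 3σ̂; sign = side of CL): 1:+C, 2:+C, 3:+C, 4:+C, 5:-C, 6:-C, 7:-*, 8:+C, 9:+C, 10:-C, 11:-B, 12:+C
Rule 1 (one point beyond the 3σ limits) is satisfied at point 7.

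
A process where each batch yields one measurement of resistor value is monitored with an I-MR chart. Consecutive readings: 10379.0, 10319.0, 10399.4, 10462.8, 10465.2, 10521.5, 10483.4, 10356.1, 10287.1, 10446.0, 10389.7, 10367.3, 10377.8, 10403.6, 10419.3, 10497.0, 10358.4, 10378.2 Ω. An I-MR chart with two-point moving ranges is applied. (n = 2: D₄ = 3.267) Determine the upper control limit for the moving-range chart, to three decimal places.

Moving ranges: 60.0, 80.4, 63.4, 2.4, 56.3, 38.1, 127.3, 69.0, 158.9, 56.3, 22.4, 10.5, 25.8, 15.7, 77.7, 138.6, 19.8; M̄R̄ = 1022.6000 / 17 = 60.1529
UCL_MR = D₄·M̄R̄ = 3.267 × 60.1529 = 196.5197

196.520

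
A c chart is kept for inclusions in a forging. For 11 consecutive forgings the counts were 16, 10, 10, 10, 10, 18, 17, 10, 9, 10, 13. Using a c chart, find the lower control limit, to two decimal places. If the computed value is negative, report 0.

1.66

c̄ = (16 + 10 + 10 + 10 + 10 + 18 + 17 + 10 + 9 + 10 + 13) / 11 = 133 / 11 = 12.0909
LCL = c̄ − 3√c̄ = 12.0909 − 3 × 3.4772 = 1.6593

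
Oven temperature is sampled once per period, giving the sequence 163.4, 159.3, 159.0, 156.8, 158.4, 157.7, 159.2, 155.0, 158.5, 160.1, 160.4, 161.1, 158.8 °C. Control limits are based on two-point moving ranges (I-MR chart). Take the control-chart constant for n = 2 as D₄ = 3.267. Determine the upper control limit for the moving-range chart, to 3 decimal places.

6.262

Moving ranges: 4.1, 0.3, 2.2, 1.6, 0.7, 1.5, 4.2, 3.5, 1.6, 0.3, 0.7, 2.3; M̄R̄ = 23.0000 / 12 = 1.9167
UCL_MR = D₄·M̄R̄ = 3.267 × 1.9167 = 6.2618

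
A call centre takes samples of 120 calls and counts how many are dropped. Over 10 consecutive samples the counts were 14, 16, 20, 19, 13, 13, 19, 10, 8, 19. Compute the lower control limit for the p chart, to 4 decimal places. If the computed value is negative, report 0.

0.0350

p̄ = Σdᵢ / (k·n) = 151 / (10 × 120) = 0.12583
LCL = p̄ − 3·√(p̄(1−p̄)/n) = 0.12583 − 3 × 0.03028 = 0.03500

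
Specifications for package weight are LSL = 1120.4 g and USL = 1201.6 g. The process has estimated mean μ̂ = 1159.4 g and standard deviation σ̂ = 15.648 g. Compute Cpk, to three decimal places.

Cpu = (USL − μ̂) / (3σ̂) = (1201.6 − 1159.4) / (3 × 15.648) = 0.8989; Cpl = (μ̂ − LSL) / (3σ̂) = (1159.4 − 1120.4) / (3 × 15.648) = 0.8308; Cpk = min(Cpu, Cpl) = 0.8308

0.831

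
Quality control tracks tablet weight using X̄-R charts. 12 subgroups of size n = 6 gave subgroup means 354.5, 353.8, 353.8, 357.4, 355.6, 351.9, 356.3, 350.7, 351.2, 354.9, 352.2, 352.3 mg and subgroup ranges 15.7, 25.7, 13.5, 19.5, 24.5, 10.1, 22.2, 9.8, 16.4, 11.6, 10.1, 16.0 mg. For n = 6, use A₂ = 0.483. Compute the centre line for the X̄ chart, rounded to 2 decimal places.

X̄̄ = (354.5 + 353.8 + 353.8 + 357.4 + 355.6 + 351.9 + 356.3 + 350.7 + 351.2 + 354.9 + 352.2 + 352.3) / 12 = 4244.6000 / 12 = 353.7167
CL = X̄̄ = 353.7167

353.72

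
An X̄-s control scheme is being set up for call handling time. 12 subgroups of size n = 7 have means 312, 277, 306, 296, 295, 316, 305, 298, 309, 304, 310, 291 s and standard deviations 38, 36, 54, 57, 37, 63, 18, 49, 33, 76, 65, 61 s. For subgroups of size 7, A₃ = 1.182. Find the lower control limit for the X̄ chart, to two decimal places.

X̄̄ = (312 + 277 + 306 + 296 + 295 + 316 + 305 + 298 + 309 + 304 + 310 + 291) / 12 = 301.5833
s̄ = (38 + 36 + 54 + 57 + 37 + 63 + 18 + 49 + 33 + 76 + 65 + 61) / 12 = 48.9167
LCL = X̄̄ − A₃·s̄ = 301.5833 − 1.182 × 48.9167 = 243.7638

243.76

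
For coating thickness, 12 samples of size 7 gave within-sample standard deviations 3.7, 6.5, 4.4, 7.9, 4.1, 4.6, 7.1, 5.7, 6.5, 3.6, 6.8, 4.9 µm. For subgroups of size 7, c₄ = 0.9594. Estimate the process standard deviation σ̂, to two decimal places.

s̄ = (3.7 + 6.5 + 4.4 + 7.9 + 4.1 + 4.6 + 7.1 + 5.7 + 6.5 + 3.6 + 6.8 + 4.9) / 12 = 5.4833
σ̂ = s̄ / c₄ = 5.4833 / 0.9594 = 5.7154

5.72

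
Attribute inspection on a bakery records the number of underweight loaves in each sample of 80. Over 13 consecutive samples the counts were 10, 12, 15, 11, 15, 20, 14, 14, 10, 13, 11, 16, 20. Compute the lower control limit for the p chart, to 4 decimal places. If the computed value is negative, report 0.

0.0469

p̄ = Σdᵢ / (k·n) = 181 / (13 × 80) = 0.17404
LCL = p̄ − 3·√(p̄(1−p̄)/n) = 0.17404 − 3 × 0.04239 = 0.04687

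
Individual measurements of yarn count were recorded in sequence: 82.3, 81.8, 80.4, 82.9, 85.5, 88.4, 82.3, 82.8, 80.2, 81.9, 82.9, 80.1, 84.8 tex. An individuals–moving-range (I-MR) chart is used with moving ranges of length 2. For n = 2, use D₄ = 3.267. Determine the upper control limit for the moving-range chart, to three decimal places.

7.977

Moving ranges: 0.5, 1.4, 2.5, 2.6, 2.9, 6.1, 0.5, 2.6, 1.7, 1.0, 2.8, 4.7; M̄R̄ = 29.3000 / 12 = 2.4417
UCL_MR = D₄·M̄R̄ = 3.267 × 2.4417 = 7.9769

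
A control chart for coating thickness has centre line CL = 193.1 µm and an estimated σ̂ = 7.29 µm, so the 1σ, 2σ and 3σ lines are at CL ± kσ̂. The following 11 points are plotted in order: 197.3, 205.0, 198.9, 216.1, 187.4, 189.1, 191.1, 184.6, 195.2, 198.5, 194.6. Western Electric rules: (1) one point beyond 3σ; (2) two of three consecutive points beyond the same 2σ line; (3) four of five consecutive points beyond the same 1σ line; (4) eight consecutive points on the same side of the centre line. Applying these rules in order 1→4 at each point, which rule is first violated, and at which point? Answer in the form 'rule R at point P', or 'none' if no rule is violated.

Zone of each point (C = within 1σ̂, B = 1σ̂–2σ̂, A = 2σ̂–3σ̂, * = beyond 3σ̂; sign = side of CL): 1:+C, 2:+B, 3:+C, 4:+*, 5:-C, 6:-C, 7:-C, 8:-B, 9:+C, 10:+C, 11:+C
Rule 1 (one point beyond the 3σ limits) is satisfied at point 4.

rule 1 at point 4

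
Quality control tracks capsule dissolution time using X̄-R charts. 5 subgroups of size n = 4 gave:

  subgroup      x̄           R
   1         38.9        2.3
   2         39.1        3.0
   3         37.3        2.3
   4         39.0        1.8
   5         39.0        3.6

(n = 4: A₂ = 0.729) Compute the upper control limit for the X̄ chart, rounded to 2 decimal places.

40.56

X̄̄ = (38.9 + 39.1 + 37.3 + 39.0 + 39.0) / 5 = 193.3000 / 5 = 38.6600
R̄ = (2.3 + 3.0 + 2.3 + 1.8 + 3.6) / 5 = 13.0000 / 5 = 2.6000
UCL = X̄̄ + A₂·R̄ = 38.6600 + 0.729 × 2.6000 = 40.5554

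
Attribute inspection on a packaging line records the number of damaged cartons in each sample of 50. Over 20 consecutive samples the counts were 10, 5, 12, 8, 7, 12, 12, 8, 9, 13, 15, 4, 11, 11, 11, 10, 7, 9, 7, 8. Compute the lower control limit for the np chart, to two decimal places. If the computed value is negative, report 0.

1.14

p̄ = Σdᵢ / (k·n) = 189 / (20 × 50) = 0.18900
LCL = np̄ − 3·√(np̄(1−p̄)) = 9.4500 − 3 × 2.7684 = 1.1448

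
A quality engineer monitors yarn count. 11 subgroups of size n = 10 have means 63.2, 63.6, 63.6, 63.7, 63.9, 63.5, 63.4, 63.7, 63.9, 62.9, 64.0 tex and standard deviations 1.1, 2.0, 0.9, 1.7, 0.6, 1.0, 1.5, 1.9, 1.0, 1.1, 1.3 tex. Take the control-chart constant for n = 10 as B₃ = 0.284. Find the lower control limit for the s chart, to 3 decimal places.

s̄ = (1.1 + 2.0 + 0.9 + 1.7 + 0.6 + 1.0 + 1.5 + 1.9 + 1.0 + 1.1 + 1.3) / 11 = 1.2818
LCL_s = B₃·s̄ = 0.284 × 1.2818 = 0.3640

0.364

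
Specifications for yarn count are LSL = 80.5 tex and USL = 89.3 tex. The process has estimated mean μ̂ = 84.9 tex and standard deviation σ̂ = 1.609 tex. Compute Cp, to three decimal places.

Cp = (USL − LSL) / (6σ̂) = (89.3 − 80.5) / (6 × 1.609) = 8.8000 / 9.6540 = 0.9115

0.912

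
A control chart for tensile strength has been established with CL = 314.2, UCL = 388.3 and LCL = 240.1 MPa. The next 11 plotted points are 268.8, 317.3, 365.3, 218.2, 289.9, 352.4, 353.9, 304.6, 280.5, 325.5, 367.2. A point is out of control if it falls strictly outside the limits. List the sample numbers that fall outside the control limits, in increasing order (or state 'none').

Compare each point to [240.1, 388.3]: sample 4 = 218.2 < LCL.

4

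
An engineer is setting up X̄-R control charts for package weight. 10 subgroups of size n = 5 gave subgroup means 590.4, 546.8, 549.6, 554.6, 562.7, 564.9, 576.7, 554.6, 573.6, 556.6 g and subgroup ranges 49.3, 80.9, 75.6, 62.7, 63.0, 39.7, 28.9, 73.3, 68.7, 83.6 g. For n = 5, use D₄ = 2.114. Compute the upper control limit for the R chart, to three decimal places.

R̄ = (49.3 + 80.9 + 75.6 + 62.7 + 63.0 + 39.7 + 28.9 + 73.3 + 68.7 + 83.6) / 10 = 625.7000 / 10 = 62.5700
UCL_R = D₄·R̄ = 2.114 × 62.5700 = 132.2730

132.273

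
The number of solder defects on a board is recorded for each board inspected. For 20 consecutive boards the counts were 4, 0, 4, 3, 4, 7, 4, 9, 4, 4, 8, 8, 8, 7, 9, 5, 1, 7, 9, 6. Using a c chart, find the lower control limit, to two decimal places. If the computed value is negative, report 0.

0.00

c̄ = (4 + 0 + 4 + 3 + 4 + 7 + 4 + 9 + 4 + 4 + 8 + 8 + 8 + 7 + 9 + 5 + 1 + 7 + 9 + 6) / 20 = 111 / 20 = 5.5500
LCL = c̄ − 3√c̄ = 5.5500 − 3 × 2.3558 = -1.5175 → 0 (cannot be negative)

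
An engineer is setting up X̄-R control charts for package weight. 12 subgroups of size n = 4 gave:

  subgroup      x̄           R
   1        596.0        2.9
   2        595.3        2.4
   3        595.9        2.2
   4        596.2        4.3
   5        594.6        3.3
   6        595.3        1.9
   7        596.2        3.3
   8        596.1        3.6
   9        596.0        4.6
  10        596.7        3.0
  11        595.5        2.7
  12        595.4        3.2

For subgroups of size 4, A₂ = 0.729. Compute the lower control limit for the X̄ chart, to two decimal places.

593.49

X̄̄ = (596.0 + 595.3 + 595.9 + 596.2 + 594.6 + 595.3 + 596.2 + 596.1 + 596.0 + 596.7 + 595.5 + 595.4) / 12 = 7149.2000 / 12 = 595.7667
R̄ = (2.9 + 2.4 + 2.2 + 4.3 + 3.3 + 1.9 + 3.3 + 3.6 + 4.6 + 3.0 + 2.7 + 3.2) / 12 = 37.4000 / 12 = 3.1167
LCL = X̄̄ − A₂·R̄ = 595.7667 − 0.729 × 3.1167 = 593.4946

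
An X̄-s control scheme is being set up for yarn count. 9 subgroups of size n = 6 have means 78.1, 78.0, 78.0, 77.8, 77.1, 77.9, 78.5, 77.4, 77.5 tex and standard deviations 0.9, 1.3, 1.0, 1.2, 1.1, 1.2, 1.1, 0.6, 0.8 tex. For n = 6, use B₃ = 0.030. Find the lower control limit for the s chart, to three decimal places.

0.031

s̄ = (0.9 + 1.3 + 1.0 + 1.2 + 1.1 + 1.2 + 1.1 + 0.6 + 0.8) / 9 = 1.0222
LCL_s = B₃·s̄ = 0.030 × 1.0222 = 0.0307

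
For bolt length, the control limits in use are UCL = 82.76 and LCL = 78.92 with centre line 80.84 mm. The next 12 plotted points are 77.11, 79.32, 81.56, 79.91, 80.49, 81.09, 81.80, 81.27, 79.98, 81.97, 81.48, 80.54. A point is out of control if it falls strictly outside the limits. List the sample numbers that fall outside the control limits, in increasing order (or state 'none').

Compare each point to [78.92, 82.76]: sample 1 = 77.11 < LCL.

1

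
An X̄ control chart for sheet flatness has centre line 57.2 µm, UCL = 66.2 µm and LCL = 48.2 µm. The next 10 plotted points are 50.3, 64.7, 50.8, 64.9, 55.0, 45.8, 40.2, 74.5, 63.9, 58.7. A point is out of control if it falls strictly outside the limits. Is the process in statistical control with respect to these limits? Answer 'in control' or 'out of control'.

Compare each point to [48.2, 66.2]: sample 6 = 45.8 < LCL; sample 7 = 40.2 < LCL; sample 8 = 74.5 > UCL.

out of control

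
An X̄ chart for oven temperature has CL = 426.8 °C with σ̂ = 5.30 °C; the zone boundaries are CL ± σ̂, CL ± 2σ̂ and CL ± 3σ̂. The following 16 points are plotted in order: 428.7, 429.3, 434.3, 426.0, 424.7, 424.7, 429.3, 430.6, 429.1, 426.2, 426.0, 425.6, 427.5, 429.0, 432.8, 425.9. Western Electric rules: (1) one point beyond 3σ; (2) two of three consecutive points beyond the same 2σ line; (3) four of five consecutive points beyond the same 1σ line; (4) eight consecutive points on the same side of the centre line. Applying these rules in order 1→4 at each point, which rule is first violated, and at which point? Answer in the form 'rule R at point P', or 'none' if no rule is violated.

none

Zone of each point (C = within 1σ̂, B = 1σ̂–2σ̂, A = 2σ̂–3σ̂, * = beyond 3σ̂; sign = side of CL): 1:+C, 2:+C, 3:+B, 4:-C, 5:-C, 6:-C, 7:+C, 8:+C, 9:+C, 10:-C, 11:-C, 12:-C, 13:+C, 14:+C, 15:+B, 16:-C
No rule fires across all 16 points.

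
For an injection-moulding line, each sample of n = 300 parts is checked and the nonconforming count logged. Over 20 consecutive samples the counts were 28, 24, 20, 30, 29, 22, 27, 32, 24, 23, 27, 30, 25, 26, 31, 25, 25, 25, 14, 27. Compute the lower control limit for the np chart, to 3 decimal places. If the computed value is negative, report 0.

p̄ = Σdᵢ / (k·n) = 514 / (20 × 300) = 0.08567
LCL = np̄ − 3·√(np̄(1−p̄)) = 25.7000 − 3 × 4.8475 = 11.1575

11.157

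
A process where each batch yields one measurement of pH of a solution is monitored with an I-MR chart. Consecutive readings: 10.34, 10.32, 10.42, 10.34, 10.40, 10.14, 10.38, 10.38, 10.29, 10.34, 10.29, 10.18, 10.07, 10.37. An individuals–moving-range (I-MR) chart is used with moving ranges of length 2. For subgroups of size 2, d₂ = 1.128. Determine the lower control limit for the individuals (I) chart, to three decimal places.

10.004

X̄ = (10.34 + 10.32 + 10.42 + 10.34 + 10.40 + 10.14 + 10.38 + 10.38 + 10.29 + 10.34 + 10.29 + 10.18 + 10.07 + 10.37) / 14 = 10.3043
Moving ranges: 0.02, 0.10, 0.08, 0.06, 0.26, 0.24, 0.00, 0.09, 0.05, 0.05, 0.11, 0.11, 0.30; M̄R̄ = 1.4700 / 13 = 0.1131
LCL = X̄ − 3·M̄R̄/d₂ = 10.3043 − 3 × 0.1131 / 1.128 = 10.0035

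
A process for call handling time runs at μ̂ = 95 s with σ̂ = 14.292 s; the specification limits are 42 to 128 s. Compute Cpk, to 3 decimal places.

0.770

Cpu = (USL − μ̂) / (3σ̂) = (128 − 95) / (3 × 14.292) = 0.7697; Cpl = (μ̂ − LSL) / (3σ̂) = (95 − 42) / (3 × 14.292) = 1.2361; Cpk = min(Cpu, Cpl) = 0.7697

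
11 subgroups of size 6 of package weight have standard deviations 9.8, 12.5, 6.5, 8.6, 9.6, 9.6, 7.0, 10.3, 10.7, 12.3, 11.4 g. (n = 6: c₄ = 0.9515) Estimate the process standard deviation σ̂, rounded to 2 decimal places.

10.35

s̄ = (9.8 + 12.5 + 6.5 + 8.6 + 9.6 + 9.6 + 7.0 + 10.3 + 10.7 + 12.3 + 11.4) / 11 = 9.8455
σ̂ = s̄ / c₄ = 9.8455 / 0.9515 = 10.3473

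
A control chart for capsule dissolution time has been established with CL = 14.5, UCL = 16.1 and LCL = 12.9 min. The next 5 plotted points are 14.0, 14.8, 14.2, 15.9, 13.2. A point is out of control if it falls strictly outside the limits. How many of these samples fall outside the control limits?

0

All 5 points lie within [12.9, 16.1].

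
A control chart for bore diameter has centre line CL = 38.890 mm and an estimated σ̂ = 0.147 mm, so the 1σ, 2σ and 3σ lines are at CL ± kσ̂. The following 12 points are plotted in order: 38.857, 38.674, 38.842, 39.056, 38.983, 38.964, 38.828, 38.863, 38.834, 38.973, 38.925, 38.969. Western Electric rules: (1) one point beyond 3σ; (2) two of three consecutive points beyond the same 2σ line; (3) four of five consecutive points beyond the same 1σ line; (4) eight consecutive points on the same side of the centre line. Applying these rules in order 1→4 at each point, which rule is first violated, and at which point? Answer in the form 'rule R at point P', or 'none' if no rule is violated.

none

Zone of each point (C = within 1σ̂, B = 1σ̂–2σ̂, A = 2σ̂–3σ̂, * = beyond 3σ̂; sign = side of CL): 1:-C, 2:-B, 3:-C, 4:+B, 5:+C, 6:+C, 7:-C, 8:-C, 9:-C, 10:+C, 11:+C, 12:+C
No rule fires across all 12 points.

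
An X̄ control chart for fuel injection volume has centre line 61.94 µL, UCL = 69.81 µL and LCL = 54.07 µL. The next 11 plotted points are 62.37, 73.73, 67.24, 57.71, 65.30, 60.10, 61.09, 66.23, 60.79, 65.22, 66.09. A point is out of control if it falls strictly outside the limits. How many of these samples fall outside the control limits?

Compare each point to [54.07, 69.81]: sample 2 = 73.73 > UCL.

1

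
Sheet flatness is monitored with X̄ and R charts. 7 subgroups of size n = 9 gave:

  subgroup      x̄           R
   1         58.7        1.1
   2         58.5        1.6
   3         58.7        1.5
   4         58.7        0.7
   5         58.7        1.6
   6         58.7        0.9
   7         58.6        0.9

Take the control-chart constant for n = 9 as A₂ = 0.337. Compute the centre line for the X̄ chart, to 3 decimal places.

58.657

X̄̄ = (58.7 + 58.5 + 58.7 + 58.7 + 58.7 + 58.7 + 58.6) / 7 = 410.6000 / 7 = 58.6571
CL = X̄̄ = 58.6571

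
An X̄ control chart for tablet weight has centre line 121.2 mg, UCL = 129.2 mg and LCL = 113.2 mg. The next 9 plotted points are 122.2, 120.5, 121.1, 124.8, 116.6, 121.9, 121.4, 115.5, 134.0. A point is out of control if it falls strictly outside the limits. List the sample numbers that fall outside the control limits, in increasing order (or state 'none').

9

Compare each point to [113.2, 129.2]: sample 9 = 134.0 > UCL.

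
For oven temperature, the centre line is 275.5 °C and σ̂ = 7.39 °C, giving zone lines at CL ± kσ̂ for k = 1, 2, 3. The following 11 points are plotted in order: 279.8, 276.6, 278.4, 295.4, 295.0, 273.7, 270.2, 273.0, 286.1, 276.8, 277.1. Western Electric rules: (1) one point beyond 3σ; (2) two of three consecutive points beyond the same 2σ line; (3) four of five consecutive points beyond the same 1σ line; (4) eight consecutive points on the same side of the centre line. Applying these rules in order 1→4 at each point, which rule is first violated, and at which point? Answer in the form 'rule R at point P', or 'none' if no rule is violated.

rule 2 at point 5

Zone of each point (C = within 1σ̂, B = 1σ̂–2σ̂, A = 2σ̂–3σ̂, * = beyond 3σ̂; sign = side of CL): 1:+C, 2:+C, 3:+C, 4:+A, 5:+A, 6:-C, 7:-C, 8:-C, 9:+B, 10:+C, 11:+C
Rule 2 (two of three consecutive points beyond the same 2σ limit) is satisfied at point 5.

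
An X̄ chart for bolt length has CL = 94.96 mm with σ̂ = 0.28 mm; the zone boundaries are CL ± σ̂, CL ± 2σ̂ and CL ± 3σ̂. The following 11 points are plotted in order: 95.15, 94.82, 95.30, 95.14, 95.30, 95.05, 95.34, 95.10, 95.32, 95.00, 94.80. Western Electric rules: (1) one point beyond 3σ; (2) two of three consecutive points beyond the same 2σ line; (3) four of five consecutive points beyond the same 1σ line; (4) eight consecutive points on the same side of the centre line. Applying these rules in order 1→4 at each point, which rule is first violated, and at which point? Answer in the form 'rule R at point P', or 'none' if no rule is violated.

Zone of each point (C = within 1σ̂, B = 1σ̂–2σ̂, A = 2σ̂–3σ̂, * = beyond 3σ̂; sign = side of CL): 1:+C, 2:-C, 3:+B, 4:+C, 5:+B, 6:+C, 7:+B, 8:+C, 9:+B, 10:+C, 11:-C
Rule 4 (eight consecutive points on the same side of the centre line) is satisfied at point 10.

rule 4 at point 10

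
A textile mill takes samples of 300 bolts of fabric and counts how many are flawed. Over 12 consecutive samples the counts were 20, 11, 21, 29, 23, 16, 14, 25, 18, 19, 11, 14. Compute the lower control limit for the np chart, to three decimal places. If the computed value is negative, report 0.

p̄ = Σdᵢ / (k·n) = 221 / (12 × 300) = 0.06139
LCL = np̄ − 3·√(np̄(1−p̄)) = 18.4167 − 3 × 4.1577 = 5.9437

5.944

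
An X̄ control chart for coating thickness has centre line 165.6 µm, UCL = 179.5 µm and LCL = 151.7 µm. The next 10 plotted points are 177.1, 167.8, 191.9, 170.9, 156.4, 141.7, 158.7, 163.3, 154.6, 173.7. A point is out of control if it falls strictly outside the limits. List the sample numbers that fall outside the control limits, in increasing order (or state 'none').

3, 6

Compare each point to [151.7, 179.5]: sample 3 = 191.9 > UCL; sample 6 = 141.7 < LCL.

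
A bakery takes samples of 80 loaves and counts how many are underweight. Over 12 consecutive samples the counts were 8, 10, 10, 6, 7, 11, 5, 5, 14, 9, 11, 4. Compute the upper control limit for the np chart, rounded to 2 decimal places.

p̄ = Σdᵢ / (k·n) = 100 / (12 × 80) = 0.10417
UCL = np̄ + 3·√(np̄(1−p̄)) = 8.3333 + 3 × √(8.3333×0.89583) = 8.3333 + 3 × 2.7323 = 16.5301

16.53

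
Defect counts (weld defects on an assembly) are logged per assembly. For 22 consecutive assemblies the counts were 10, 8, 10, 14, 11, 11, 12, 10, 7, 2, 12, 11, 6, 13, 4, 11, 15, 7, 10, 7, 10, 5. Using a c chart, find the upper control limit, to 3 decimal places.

c̄ = (10 + 8 + 10 + 14 + 11 + 11 + 12 + 10 + 7 + 2 + 12 + 11 + 6 + 13 + 4 + 11 + 15 + 7 + 10 + 7 + 10 + 5) / 22 = 206 / 22 = 9.3636
UCL = c̄ + 3√c̄ = 9.3636 + 3 × √9.3636 = 9.3636 + 3 × 3.0600 = 18.5437

18.544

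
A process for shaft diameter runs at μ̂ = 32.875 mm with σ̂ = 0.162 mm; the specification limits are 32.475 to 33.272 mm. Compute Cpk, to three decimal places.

0.817

Cpu = (USL − μ̂) / (3σ̂) = (33.272 − 32.875) / (3 × 0.162) = 0.8169; Cpl = (μ̂ − LSL) / (3σ̂) = (32.875 − 32.475) / (3 × 0.162) = 0.8230; Cpk = min(Cpu, Cpl) = 0.8169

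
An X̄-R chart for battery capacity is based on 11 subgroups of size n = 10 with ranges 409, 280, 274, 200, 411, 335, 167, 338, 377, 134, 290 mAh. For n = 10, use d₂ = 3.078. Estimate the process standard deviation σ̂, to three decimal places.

94.955

R̄ = (409 + 280 + 274 + 200 + 411 + 335 + 167 + 338 + 377 + 134 + 290) / 11 = 292.2727
σ̂ = R̄ / d₂ = 292.2727 / 3.078 = 94.9554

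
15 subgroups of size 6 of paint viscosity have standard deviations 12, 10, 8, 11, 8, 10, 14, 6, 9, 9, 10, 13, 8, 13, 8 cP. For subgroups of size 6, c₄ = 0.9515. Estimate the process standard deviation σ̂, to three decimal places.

10.440

s̄ = (12 + 10 + 8 + 11 + 8 + 10 + 14 + 6 + 9 + 9 + 10 + 13 + 8 + 13 + 8) / 15 = 9.9333
σ̂ = s̄ / c₄ = 9.9333 / 0.9515 = 10.4397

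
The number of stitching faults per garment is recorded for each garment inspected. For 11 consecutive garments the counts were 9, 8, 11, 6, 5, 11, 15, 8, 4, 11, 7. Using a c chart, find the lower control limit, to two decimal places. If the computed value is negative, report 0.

c̄ = (9 + 8 + 11 + 6 + 5 + 11 + 15 + 8 + 4 + 11 + 7) / 11 = 95 / 11 = 8.6364
LCL = c̄ − 3√c̄ = 8.6364 − 3 × 2.9388 = -0.1799 → 0 (cannot be negative)

0.00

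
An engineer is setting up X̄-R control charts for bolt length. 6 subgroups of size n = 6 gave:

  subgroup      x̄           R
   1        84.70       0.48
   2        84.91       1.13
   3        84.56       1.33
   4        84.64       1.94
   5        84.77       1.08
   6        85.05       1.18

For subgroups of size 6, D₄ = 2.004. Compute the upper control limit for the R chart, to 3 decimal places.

2.385

R̄ = (0.48 + 1.13 + 1.33 + 1.94 + 1.08 + 1.18) / 6 = 7.1400 / 6 = 1.1900
UCL_R = D₄·R̄ = 2.004 × 1.1900 = 2.3848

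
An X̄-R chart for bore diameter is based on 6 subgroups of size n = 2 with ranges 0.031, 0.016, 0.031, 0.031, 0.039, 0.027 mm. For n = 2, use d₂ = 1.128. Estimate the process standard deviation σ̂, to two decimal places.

R̄ = (0.031 + 0.016 + 0.031 + 0.031 + 0.039 + 0.027) / 6 = 0.0292
σ̂ = R̄ / d₂ = 0.0292 / 1.128 = 0.0259

0.03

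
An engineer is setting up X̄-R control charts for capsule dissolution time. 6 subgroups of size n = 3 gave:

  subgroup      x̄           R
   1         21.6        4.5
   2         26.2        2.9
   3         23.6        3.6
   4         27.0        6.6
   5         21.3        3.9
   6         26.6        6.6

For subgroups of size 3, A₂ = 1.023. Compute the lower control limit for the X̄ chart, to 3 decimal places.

X̄̄ = (21.6 + 26.2 + 23.6 + 27.0 + 21.3 + 26.6) / 6 = 146.3000 / 6 = 24.3833
R̄ = (4.5 + 2.9 + 3.6 + 6.6 + 3.9 + 6.6) / 6 = 28.1000 / 6 = 4.6833
LCL = X̄̄ − A₂·R̄ = 24.3833 − 1.023 × 4.6833 = 19.5923

19.592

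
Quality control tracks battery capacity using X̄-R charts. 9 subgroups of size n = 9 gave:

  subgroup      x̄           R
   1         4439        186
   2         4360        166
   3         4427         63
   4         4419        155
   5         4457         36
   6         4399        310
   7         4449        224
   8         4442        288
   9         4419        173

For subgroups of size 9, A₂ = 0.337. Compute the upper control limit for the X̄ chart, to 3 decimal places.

X̄̄ = (4439 + 4360 + 4427 + 4419 + 4457 + 4399 + 4449 + 4442 + 4419) / 9 = 39811.0000 / 9 = 4423.4444
R̄ = (186 + 166 + 63 + 155 + 36 + 310 + 224 + 288 + 173) / 9 = 1601.0000 / 9 = 177.8889
UCL = X̄̄ + A₂·R̄ = 4423.4444 + 0.337 × 177.8889 = 4483.3930

4483.393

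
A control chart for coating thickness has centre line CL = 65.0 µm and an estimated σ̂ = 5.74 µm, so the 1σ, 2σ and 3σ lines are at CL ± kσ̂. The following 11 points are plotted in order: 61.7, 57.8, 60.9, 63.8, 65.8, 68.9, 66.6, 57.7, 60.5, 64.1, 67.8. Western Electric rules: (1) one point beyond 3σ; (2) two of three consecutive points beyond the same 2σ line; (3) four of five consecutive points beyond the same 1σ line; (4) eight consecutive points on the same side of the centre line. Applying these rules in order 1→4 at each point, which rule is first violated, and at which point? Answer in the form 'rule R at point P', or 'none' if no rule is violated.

none

Zone of each point (C = within 1σ̂, B = 1σ̂–2σ̂, A = 2σ̂–3σ̂, * = beyond 3σ̂; sign = side of CL): 1:-C, 2:-B, 3:-C, 4:-C, 5:+C, 6:+C, 7:+C, 8:-B, 9:-C, 10:-C, 11:+C
No rule fires across all 11 points.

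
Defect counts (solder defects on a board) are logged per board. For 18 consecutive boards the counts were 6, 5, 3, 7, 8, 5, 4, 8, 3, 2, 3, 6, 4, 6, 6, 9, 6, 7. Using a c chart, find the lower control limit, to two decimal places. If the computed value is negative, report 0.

0.00

c̄ = (6 + 5 + 3 + 7 + 8 + 5 + 4 + 8 + 3 + 2 + 3 + 6 + 4 + 6 + 6 + 9 + 6 + 7) / 18 = 98 / 18 = 5.4444
LCL = c̄ − 3√c̄ = 5.4444 − 3 × 2.3333 = -1.5556 → 0 (cannot be negative)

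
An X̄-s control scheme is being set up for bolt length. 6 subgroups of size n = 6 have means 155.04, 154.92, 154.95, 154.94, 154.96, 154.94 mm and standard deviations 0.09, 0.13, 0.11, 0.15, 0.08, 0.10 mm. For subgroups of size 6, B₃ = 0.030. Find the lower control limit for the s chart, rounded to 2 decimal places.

0.00

s̄ = (0.09 + 0.13 + 0.11 + 0.15 + 0.08 + 0.10) / 6 = 0.1100
LCL_s = B₃·s̄ = 0.030 × 0.1100 = 0.0033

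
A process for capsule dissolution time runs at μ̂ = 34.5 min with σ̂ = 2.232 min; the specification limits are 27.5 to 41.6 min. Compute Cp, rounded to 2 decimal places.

Cp = (USL − LSL) / (6σ̂) = (41.6 − 27.5) / (6 × 2.232) = 14.1000 / 13.3920 = 1.0529

1.05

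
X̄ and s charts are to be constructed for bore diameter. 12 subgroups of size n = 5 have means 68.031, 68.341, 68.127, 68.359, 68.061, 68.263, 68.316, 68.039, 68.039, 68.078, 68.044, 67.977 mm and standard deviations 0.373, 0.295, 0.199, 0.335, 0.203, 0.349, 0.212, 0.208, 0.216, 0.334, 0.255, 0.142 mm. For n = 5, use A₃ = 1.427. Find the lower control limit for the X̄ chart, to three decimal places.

67.768

X̄̄ = (68.031 + 68.341 + 68.127 + 68.359 + 68.061 + 68.263 + 68.316 + 68.039 + 68.039 + 68.078 + 68.044 + 67.977) / 12 = 68.1396
s̄ = (0.373 + 0.295 + 0.199 + 0.335 + 0.203 + 0.349 + 0.212 + 0.208 + 0.216 + 0.334 + 0.255 + 0.142) / 12 = 0.2601
LCL = X̄̄ − A₃·s̄ = 68.1396 − 1.427 × 0.2601 = 67.7684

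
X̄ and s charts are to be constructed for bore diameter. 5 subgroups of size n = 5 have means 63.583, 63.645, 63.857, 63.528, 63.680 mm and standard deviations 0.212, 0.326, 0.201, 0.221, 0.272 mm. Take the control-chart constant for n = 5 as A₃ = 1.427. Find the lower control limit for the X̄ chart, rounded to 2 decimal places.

63.31

X̄̄ = (63.583 + 63.645 + 63.857 + 63.528 + 63.680) / 5 = 63.6586
s̄ = (0.212 + 0.326 + 0.201 + 0.221 + 0.272) / 5 = 0.2464
LCL = X̄̄ − A₃·s̄ = 63.6586 − 1.427 × 0.2464 = 63.3070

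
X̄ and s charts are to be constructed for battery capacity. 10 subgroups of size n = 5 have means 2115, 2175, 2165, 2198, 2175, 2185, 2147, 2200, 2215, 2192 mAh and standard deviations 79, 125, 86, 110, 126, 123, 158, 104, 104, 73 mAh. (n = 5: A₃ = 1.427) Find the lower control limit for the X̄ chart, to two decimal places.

X̄̄ = (2115 + 2175 + 2165 + 2198 + 2175 + 2185 + 2147 + 2200 + 2215 + 2192) / 10 = 2176.7000
s̄ = (79 + 125 + 86 + 110 + 126 + 123 + 158 + 104 + 104 + 73) / 10 = 108.8000
LCL = X̄̄ − A₃·s̄ = 2176.7000 − 1.427 × 108.8000 = 2021.4424

2021.44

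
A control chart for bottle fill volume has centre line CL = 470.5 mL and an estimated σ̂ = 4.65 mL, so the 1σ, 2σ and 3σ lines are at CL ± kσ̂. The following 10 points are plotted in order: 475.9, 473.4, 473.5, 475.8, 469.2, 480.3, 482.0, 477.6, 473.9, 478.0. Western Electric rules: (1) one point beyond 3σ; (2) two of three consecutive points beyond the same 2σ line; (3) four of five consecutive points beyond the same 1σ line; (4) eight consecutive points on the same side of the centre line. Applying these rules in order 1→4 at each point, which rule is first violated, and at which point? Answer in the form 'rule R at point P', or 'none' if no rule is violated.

rule 2 at point 7

Zone of each point (C = within 1σ̂, B = 1σ̂–2σ̂, A = 2σ̂–3σ̂, * = beyond 3σ̂; sign = side of CL): 1:+B, 2:+C, 3:+C, 4:+B, 5:-C, 6:+A, 7:+A, 8:+B, 9:+C, 10:+B
Rule 2 (two of three consecutive points beyond the same 2σ limit) is satisfied at point 7.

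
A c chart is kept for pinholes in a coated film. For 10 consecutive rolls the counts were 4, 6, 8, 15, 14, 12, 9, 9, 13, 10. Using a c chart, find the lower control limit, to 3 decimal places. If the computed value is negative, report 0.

c̄ = (4 + 6 + 8 + 15 + 14 + 12 + 9 + 9 + 13 + 10) / 10 = 100 / 10 = 10.0000
LCL = c̄ − 3√c̄ = 10.0000 − 3 × 3.1623 = 0.5132

0.513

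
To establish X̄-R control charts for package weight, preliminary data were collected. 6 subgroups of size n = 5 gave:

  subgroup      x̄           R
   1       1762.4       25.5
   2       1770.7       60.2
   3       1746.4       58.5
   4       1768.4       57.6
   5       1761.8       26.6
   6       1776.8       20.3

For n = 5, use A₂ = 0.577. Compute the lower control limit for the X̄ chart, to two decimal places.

X̄̄ = (1762.4 + 1770.7 + 1746.4 + 1768.4 + 1761.8 + 1776.8) / 6 = 10586.5000 / 6 = 1764.4167
R̄ = (25.5 + 60.2 + 58.5 + 57.6 + 26.6 + 20.3) / 6 = 248.7000 / 6 = 41.4500
LCL = X̄̄ − A₂·R̄ = 1764.4167 − 0.577 × 41.4500 = 1740.5000

1740.50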